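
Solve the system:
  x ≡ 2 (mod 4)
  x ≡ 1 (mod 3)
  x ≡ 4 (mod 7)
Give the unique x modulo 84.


Moduli 4, 3, 7 are pairwise coprime; by CRT there is a unique solution modulo M = 4 · 3 · 7 = 84.
Solve pairwise, accumulating the modulus:
  Start with x ≡ 2 (mod 4).
  Combine with x ≡ 1 (mod 3): since gcd(4, 3) = 1, we get a unique residue mod 12.
    Write x = 2 + 4·t and substitute into x ≡ 1 (mod 3): 4·t ≡ 1 − 2 = -1 (mod 3).
    Reduce coefficients mod 3: 1·t ≡ 2 (mod 3).
    So t ≡ 2 (mod 3).
    Then x = 2 + 4·2 = 10, valid modulo lcm(4, 3) = 12: x ≡ 10 (mod 12).
  Combine with x ≡ 4 (mod 7): since gcd(12, 7) = 1, we get a unique residue mod 84.
    Write x = 10 + 12·t and substitute into x ≡ 4 (mod 7): 12·t ≡ 4 − 10 = -6 (mod 7).
    Reduce coefficients mod 7: 5·t ≡ 1 (mod 7).
    The inverse of 5 mod 7 is 3 (since 5·3 = 15 = 2·7 + 1), so t ≡ 3·1 = 3 ≡ 3 (mod 7).
    Then x = 10 + 12·3 = 46, valid modulo lcm(12, 7) = 84: x ≡ 46 (mod 84).
Verify: 46 mod 4 = 2 ✓, 46 mod 3 = 1 ✓, 46 mod 7 = 4 ✓.

x ≡ 46 (mod 84).


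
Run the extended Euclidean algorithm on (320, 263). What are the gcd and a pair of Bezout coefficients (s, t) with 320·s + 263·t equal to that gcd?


Euclidean algorithm on (320, 263) — divide until remainder is 0:
  320 = 1 · 263 + 57
  263 = 4 · 57 + 35
  57 = 1 · 35 + 22
  35 = 1 · 22 + 13
  22 = 1 · 13 + 9
  13 = 1 · 9 + 4
  9 = 2 · 4 + 1
  4 = 4 · 1 + 0
gcd(320, 263) = 1.
Track Bezout coefficients alongside the remainders: start with r₀ = 320 = a·1 + b·0 (s = 1, t = 0) and r₁ = 263 = a·0 + b·1 (s = 0, t = 1); each new remainder r_{k+1} = r_{k-1} − q_k·r_k inherits s_{k+1} = s_{k-1} − q_k·s_k, t_{k+1} = t_{k-1} − q_k·t_k, so r_k = a·s_k + b·t_k at every step:
  q = 1: r = 57, s = 1 − 1·0 = 1, t = 0 − 1·1 = -1  (check: 320·1 + 263·(-1) = 57)
  q = 4: r = 35, s = 0 − 4·1 = -4, t = 1 − 4·(-1) = 5  (check: 320·(-4) + 263·5 = 35)
  q = 1: r = 22, s = 1 − 1·(-4) = 5, t = -1 − 1·5 = -6  (check: 320·5 + 263·(-6) = 22)
  q = 1: r = 13, s = -4 − 1·5 = -9, t = 5 − 1·(-6) = 11  (check: 320·(-9) + 263·11 = 13)
  q = 1: r = 9, s = 5 − 1·(-9) = 14, t = -6 − 1·11 = -17  (check: 320·14 + 263·(-17) = 9)
  q = 1: r = 4, s = -9 − 1·14 = -23, t = 11 − 1·(-17) = 28  (check: 320·(-23) + 263·28 = 4)
  q = 2: r = 1, s = 14 − 2·(-23) = 60, t = -17 − 2·28 = -73  (check: 320·60 + 263·(-73) = 1)
The row with r = 1 (the gcd) gives the Bezout coefficients s = 60, t = -73.
Result: 320 · (60) + 263 · (-73) = 1.

gcd(320, 263) = 1; s = 60, t = -73 (check: 320·60 + 263·(-73) = 1).


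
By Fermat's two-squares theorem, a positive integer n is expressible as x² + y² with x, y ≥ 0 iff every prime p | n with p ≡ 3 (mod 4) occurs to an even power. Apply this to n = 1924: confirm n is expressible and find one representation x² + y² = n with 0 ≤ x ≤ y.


Step 1: Factor n = 1924 = 2^2 · 13 · 37.
Step 2: Check the mod-4 condition on each prime factor: 2 = 2 (special); 13 ≡ 1 (mod 4), exponent 1; 37 ≡ 1 (mod 4), exponent 1.
All primes ≡ 3 (mod 4) appear to even exponent (or don't appear), so by the two-squares theorem n IS expressible as a sum of two squares.
Step 3: Build a representation. Group n = k² · m with k = 2 and m = 13 · 37 = 481 (a product of primes ≡ 1 (mod 4)); a representation of m scales to one of n via (k·x)² + (k·y)² = k²(x² + y²). Each prime p ≡ 1 (mod 4) is itself a sum of two squares; find a² by testing p − a² for a perfect square:
  13: 13 − 1² = 12, 13 − 2² = 9 = 3² ⇒ 13 = 2² + 3².
  37: 37 − 1² = 36 = 6² ⇒ 37 = 1² + 6².
  Combine using the Brahmagupta–Fibonacci identity (a² + b²)(c² + d²) = (ac − bd)² + (ad + bc)² = (ac + bd)² + (ad − bc)²:
  13 · 37 = 481: from (2² + 3²)(1² + 6²), take (2·1 − 3·6, 2·6 + 3·1) = (2 − 18, 12 + 3) = (-16, 15); dropping signs (only squares matter) gives (16, 15); check 16² + 15² = 256 + 225 = 481 ✓.
  Scale by k = 2: (2·16, 2·15) = (32, 30).
Step 4: Order so x ≤ y and verify: 30² + 32² = 900 + 1024 = 1924 = n. ✓

n = 1924 = 30² + 32² (one valid representation with x ≤ y).


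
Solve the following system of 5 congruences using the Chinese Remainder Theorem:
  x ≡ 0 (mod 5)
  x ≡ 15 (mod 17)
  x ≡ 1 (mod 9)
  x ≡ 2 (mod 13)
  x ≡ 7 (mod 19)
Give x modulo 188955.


Product of moduli M = 5 · 17 · 9 · 13 · 19 = 188955.
Merge one congruence at a time:
  Start: x ≡ 0 (mod 5).
  Combine with x ≡ 15 (mod 17); new modulus lcm = 85.
    Write x = 0 + 5·t and substitute into x ≡ 15 (mod 17): 5·t ≡ 15 − 0 = 15 (mod 17).
    The inverse of 5 mod 17 is 7 (since 5·7 = 35 = 2·17 + 1), so t ≡ 7·15 = 105 ≡ 3 (mod 17).
    Then x = 0 + 5·3 = 15, valid modulo lcm(5, 17) = 85: x ≡ 15 (mod 85).
  Combine with x ≡ 1 (mod 9); new modulus lcm = 765.
    Write x = 15 + 85·t and substitute into x ≡ 1 (mod 9): 85·t ≡ 1 − 15 = -14 (mod 9).
    Reduce coefficients mod 9: 4·t ≡ 4 (mod 9).
    The inverse of 4 mod 9 is 7 (since 4·7 = 28 = 3·9 + 1), so t ≡ 7·4 = 28 ≡ 1 (mod 9).
    Then x = 15 + 85·1 = 100, valid modulo lcm(85, 9) = 765: x ≡ 100 (mod 765).
  Combine with x ≡ 2 (mod 13); new modulus lcm = 9945.
    Write x = 100 + 765·t and substitute into x ≡ 2 (mod 13): 765·t ≡ 2 − 100 = -98 (mod 13).
    Reduce coefficients mod 13: 11·t ≡ 6 (mod 13).
    The inverse of 11 mod 13 is 6 (since 11·6 = 66 = 5·13 + 1), so t ≡ 6·6 = 36 ≡ 10 (mod 13).
    Then x = 100 + 765·10 = 7750, valid modulo lcm(765, 13) = 9945: x ≡ 7750 (mod 9945).
  Combine with x ≡ 7 (mod 19); new modulus lcm = 188955.
    Write x = 7750 + 9945·t and substitute into x ≡ 7 (mod 19): 9945·t ≡ 7 − 7750 = -7743 (mod 19).
    Reduce coefficients mod 19: 8·t ≡ 9 (mod 19).
    The inverse of 8 mod 19 is 12 (since 8·12 = 96 = 5·19 + 1), so t ≡ 12·9 = 108 ≡ 13 (mod 19).
    Then x = 7750 + 9945·13 = 137035, valid modulo lcm(9945, 19) = 188955: x ≡ 137035 (mod 188955).
Verify against each original: 137035 mod 5 = 0, 137035 mod 17 = 15, 137035 mod 9 = 1, 137035 mod 13 = 2, 137035 mod 19 = 7.

x ≡ 137035 (mod 188955).


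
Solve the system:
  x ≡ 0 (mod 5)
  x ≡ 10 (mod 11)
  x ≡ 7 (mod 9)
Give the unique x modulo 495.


Moduli 5, 11, 9 are pairwise coprime; by CRT there is a unique solution modulo M = 5 · 11 · 9 = 495.
Solve pairwise, accumulating the modulus:
  Start with x ≡ 0 (mod 5).
  Combine with x ≡ 10 (mod 11): since gcd(5, 11) = 1, we get a unique residue mod 55.
    Write x = 0 + 5·t and substitute into x ≡ 10 (mod 11): 5·t ≡ 10 − 0 = 10 (mod 11).
    The inverse of 5 mod 11 is 9 (since 5·9 = 45 = 4·11 + 1), so t ≡ 9·10 = 90 ≡ 2 (mod 11).
    Then x = 0 + 5·2 = 10, valid modulo lcm(5, 11) = 55: x ≡ 10 (mod 55).
  Combine with x ≡ 7 (mod 9): since gcd(55, 9) = 1, we get a unique residue mod 495.
    Write x = 10 + 55·t and substitute into x ≡ 7 (mod 9): 55·t ≡ 7 − 10 = -3 (mod 9).
    Reduce coefficients mod 9: 1·t ≡ 6 (mod 9).
    So t ≡ 6 (mod 9).
    Then x = 10 + 55·6 = 340, valid modulo lcm(55, 9) = 495: x ≡ 340 (mod 495).
Verify: 340 mod 5 = 0 ✓, 340 mod 11 = 10 ✓, 340 mod 9 = 7 ✓.

x ≡ 340 (mod 495).


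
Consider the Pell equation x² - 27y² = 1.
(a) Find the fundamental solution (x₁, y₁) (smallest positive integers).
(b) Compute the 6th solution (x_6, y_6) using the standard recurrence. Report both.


Step 1: Find the fundamental solution (x₁, y₁) of x² - 27y² = 1.
  Expand √27 as a continued fraction. a₀ = ⌊√27⌋ = 5; iterate m_{k+1} = d_k·a_k − m_k, d_{k+1} = (27 − m_{k+1}²)/d_k, a_{k+1} = ⌊(a₀ + m_{k+1})/d_{k+1}⌋ (starting m₀ = 0, d₀ = 1), with convergents p_k = a_k·p_{k-1} + p_{k-2}, q_k = a_k·q_{k-1} + q_{k-2} (p₋₁ = 1, q₋₁ = 0):
  k = 0: a₀ = 5; p₀/q₀ = 5/1; p₀² − 27·q₀² = 25 − 27 = -2.
  k = 1: m = 5, d = 2, a = ⌊(5 + 5)/2⌋ = 5; p/q = (5·5 + 1)/(5·1 + 0) = 26/5; p² − 27·q² = 676 − 675 = 1.
  The first convergent with p² − 27·q² = 1 gives the fundamental solution (x₁, y₁) = (26, 5).
Step 2: Apply the recurrence (x_{n+1}, y_{n+1}) = (x₁x_n + 27y₁y_n, x₁y_n + y₁x_n) repeatedly.
  From (x_1, y_1) = (26, 5): x_2 = 26·26 + 27·5·5 = 1351; y_2 = 26·5 + 5·26 = 260.
  From (x_2, y_2) = (1351, 260): x_3 = 26·1351 + 27·5·260 = 70226; y_3 = 26·260 + 5·1351 = 13515.
  From (x_3, y_3) = (70226, 13515): x_4 = 26·70226 + 27·5·13515 = 3650401; y_4 = 26·13515 + 5·70226 = 702520.
  From (x_4, y_4) = (3650401, 702520): x_5 = 26·3650401 + 27·5·702520 = 189750626; y_5 = 26·702520 + 5·3650401 = 36517525.
  From (x_5, y_5) = (189750626, 36517525): x_6 = 26·189750626 + 27·5·36517525 = 9863382151; y_6 = 26·36517525 + 5·189750626 = 1898208780.
Step 3: Verify x_6² - 27·y_6² = 97286307456665386801 - 97286307456665386800 = 1 (should be 1). ✓

(x_1, y_1) = (26, 5); (x_6, y_6) = (9863382151, 1898208780).


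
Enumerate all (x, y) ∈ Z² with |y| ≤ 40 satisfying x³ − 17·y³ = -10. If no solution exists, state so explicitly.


The equation is x³ - 17y³ = -10. For fixed y, x³ = 17·y³ − 10, so a solution requires the RHS to be a perfect cube.
Strategy: iterate y from -40 to 40, compute RHS = 17·y³ − 10, and check whether it is a (positive or negative) perfect cube.
Check small values of y:
  y = 0: RHS = -10 is not a perfect cube.
  y = 1: RHS = 7 is not a perfect cube.
  y = -1: RHS = -27 = (-3)³ ⇒ x = -3 works.
  y = 2: RHS = 126 is not a perfect cube.
  y = -2: RHS = -146 is not a perfect cube.
  y = 3: RHS = 449 is not a perfect cube.
  y = -3: RHS = -469 is not a perfect cube.
Continuing the search up to |y| = 40 finds no further solutions beyond those listed.
Collected solutions: (-3, -1).

Solutions (with |y| ≤ 40): (-3, -1).


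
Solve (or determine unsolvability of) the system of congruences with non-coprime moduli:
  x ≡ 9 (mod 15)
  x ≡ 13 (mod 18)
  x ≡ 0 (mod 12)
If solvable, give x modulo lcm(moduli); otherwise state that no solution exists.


Moduli 15, 18, 12 are not pairwise coprime, so CRT works modulo lcm(m_i) when all pairwise compatibility conditions hold.
Pairwise compatibility: gcd(m_i, m_j) must divide a_i - a_j for every pair.
Merge one congruence at a time:
  Start: x ≡ 9 (mod 15).
  Combine with x ≡ 13 (mod 18): gcd(15, 18) = 3, and 13 - 9 = 4 is NOT divisible by 3.
    ⇒ system is inconsistent (no integer solution).

No solution (the system is inconsistent).


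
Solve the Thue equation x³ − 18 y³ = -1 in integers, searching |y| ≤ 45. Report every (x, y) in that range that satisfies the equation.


The equation is x³ - 18y³ = -1. For fixed y, x³ = 18·y³ − 1, so a solution requires the RHS to be a perfect cube.
Strategy: iterate y from -45 to 45, compute RHS = 18·y³ − 1, and check whether it is a (positive or negative) perfect cube.
Check small values of y:
  y = 0: RHS = -1 = (-1)³ ⇒ x = -1 works.
  y = 1: RHS = 17 is not a perfect cube.
  y = -1: RHS = -19 is not a perfect cube.
  y = 2: RHS = 143 is not a perfect cube.
  y = -2: RHS = -145 is not a perfect cube.
  y = 3: RHS = 485 is not a perfect cube.
  y = -3: RHS = -487 is not a perfect cube.
Continuing the search up to |y| = 45 finds no further solutions beyond those listed.
Collected solutions: (-1, 0).

Solutions (with |y| ≤ 45): (-1, 0).


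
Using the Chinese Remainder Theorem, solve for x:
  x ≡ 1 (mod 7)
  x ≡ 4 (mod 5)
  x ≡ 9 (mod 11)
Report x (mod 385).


Moduli 7, 5, 11 are pairwise coprime; by CRT there is a unique solution modulo M = 7 · 5 · 11 = 385.
Solve pairwise, accumulating the modulus:
  Start with x ≡ 1 (mod 7).
  Combine with x ≡ 4 (mod 5): since gcd(7, 5) = 1, we get a unique residue mod 35.
    Write x = 1 + 7·t and substitute into x ≡ 4 (mod 5): 7·t ≡ 4 − 1 = 3 (mod 5).
    Reduce coefficients mod 5: 2·t ≡ 3 (mod 5).
    The inverse of 2 mod 5 is 3 (since 2·3 = 6 = 1·5 + 1), so t ≡ 3·3 = 9 ≡ 4 (mod 5).
    Then x = 1 + 7·4 = 29, valid modulo lcm(7, 5) = 35: x ≡ 29 (mod 35).
  Combine with x ≡ 9 (mod 11): since gcd(35, 11) = 1, we get a unique residue mod 385.
    Write x = 29 + 35·t and substitute into x ≡ 9 (mod 11): 35·t ≡ 9 − 29 = -20 (mod 11).
    Reduce coefficients mod 11: 2·t ≡ 2 (mod 11).
    The inverse of 2 mod 11 is 6 (since 2·6 = 12 = 1·11 + 1), so t ≡ 6·2 = 12 ≡ 1 (mod 11).
    Then x = 29 + 35·1 = 64, valid modulo lcm(35, 11) = 385: x ≡ 64 (mod 385).
Verify: 64 mod 7 = 1 ✓, 64 mod 5 = 4 ✓, 64 mod 11 = 9 ✓.

x ≡ 64 (mod 385).


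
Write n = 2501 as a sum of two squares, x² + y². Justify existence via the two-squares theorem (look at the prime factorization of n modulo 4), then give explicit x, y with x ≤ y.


Step 1: Factor n = 2501 = 41 · 61.
Step 2: Check the mod-4 condition on each prime factor: 41 ≡ 1 (mod 4), exponent 1; 61 ≡ 1 (mod 4), exponent 1.
All primes ≡ 3 (mod 4) appear to even exponent (or don't appear), so by the two-squares theorem n IS expressible as a sum of two squares.
Step 3: Build a representation. Here n = 41 · 61 is a product of primes ≡ 1 (mod 4). Each prime p ≡ 1 (mod 4) is itself a sum of two squares; find a² by testing p − a² for a perfect square:
  41: 41 − 1² = 40, 41 − 2² = 37, 41 − 3² = 32, 41 − 4² = 25 = 5² ⇒ 41 = 4² + 5².
  61: 61 − 1² = 60, 61 − 2² = 57, 61 − 3² = 52, 61 − 4² = 45, 61 − 5² = 36 = 6² ⇒ 61 = 5² + 6².
  Combine using the Brahmagupta–Fibonacci identity (a² + b²)(c² + d²) = (ac − bd)² + (ad + bc)² = (ac + bd)² + (ad − bc)²:
  41 · 61 = 2501: from (4² + 5²)(5² + 6²), take (4·5 − 5·6, 4·6 + 5·5) = (20 − 30, 24 + 25) = (-10, 49); dropping signs (only squares matter) gives (10, 49); check 10² + 49² = 100 + 2401 = 2501 ✓.
Step 4: Order so x ≤ y and verify: 10² + 49² = 100 + 2401 = 2501 = n. ✓

n = 2501 = 10² + 49² (one valid representation with x ≤ y).


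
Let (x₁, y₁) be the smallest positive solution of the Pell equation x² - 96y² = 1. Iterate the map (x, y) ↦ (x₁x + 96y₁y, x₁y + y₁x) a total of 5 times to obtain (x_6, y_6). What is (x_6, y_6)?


Step 1: Find the fundamental solution (x₁, y₁) of x² - 96y² = 1.
  Expand √96 as a continued fraction. a₀ = ⌊√96⌋ = 9; iterate m_{k+1} = d_k·a_k − m_k, d_{k+1} = (96 − m_{k+1}²)/d_k, a_{k+1} = ⌊(a₀ + m_{k+1})/d_{k+1}⌋ (starting m₀ = 0, d₀ = 1), with convergents p_k = a_k·p_{k-1} + p_{k-2}, q_k = a_k·q_{k-1} + q_{k-2} (p₋₁ = 1, q₋₁ = 0):
  k = 0: a₀ = 9; p₀/q₀ = 9/1; p₀² − 96·q₀² = 81 − 96 = -15.
  k = 1: m = 9, d = 15, a = ⌊(9 + 9)/15⌋ = 1; p/q = (1·9 + 1)/(1·1 + 0) = 10/1; p² − 96·q² = 100 − 96 = 4.
  k = 2: m = 6, d = 4, a = ⌊(9 + 6)/4⌋ = 3; p/q = (3·10 + 9)/(3·1 + 1) = 39/4; p² − 96·q² = 1521 − 1536 = -15.
  k = 3: m = 6, d = 15, a = ⌊(9 + 6)/15⌋ = 1; p/q = (1·39 + 10)/(1·4 + 1) = 49/5; p² − 96·q² = 2401 − 2400 = 1.
  The first convergent with p² − 96·q² = 1 gives the fundamental solution (x₁, y₁) = (49, 5).
Step 2: Apply the recurrence (x_{n+1}, y_{n+1}) = (x₁x_n + 96y₁y_n, x₁y_n + y₁x_n) repeatedly.
  From (x_1, y_1) = (49, 5): x_2 = 49·49 + 96·5·5 = 4801; y_2 = 49·5 + 5·49 = 490.
  From (x_2, y_2) = (4801, 490): x_3 = 49·4801 + 96·5·490 = 470449; y_3 = 49·490 + 5·4801 = 48015.
  From (x_3, y_3) = (470449, 48015): x_4 = 49·470449 + 96·5·48015 = 46099201; y_4 = 49·48015 + 5·470449 = 4704980.
  From (x_4, y_4) = (46099201, 4704980): x_5 = 49·46099201 + 96·5·4704980 = 4517251249; y_5 = 49·4704980 + 5·46099201 = 461040025.
  From (x_5, y_5) = (4517251249, 461040025): x_6 = 49·4517251249 + 96·5·461040025 = 442644523201; y_6 = 49·461040025 + 5·4517251249 = 45177217470.
Step 3: Verify x_6² - 96·y_6² = 195934173919840627286401 - 195934173919840627286400 = 1 (should be 1). ✓

(x_1, y_1) = (49, 5); (x_6, y_6) = (442644523201, 45177217470).


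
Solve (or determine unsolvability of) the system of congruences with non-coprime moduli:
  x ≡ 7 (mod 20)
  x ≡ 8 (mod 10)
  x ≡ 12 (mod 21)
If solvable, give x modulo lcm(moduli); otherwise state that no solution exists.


Moduli 20, 10, 21 are not pairwise coprime, so CRT works modulo lcm(m_i) when all pairwise compatibility conditions hold.
Pairwise compatibility: gcd(m_i, m_j) must divide a_i - a_j for every pair.
Merge one congruence at a time:
  Start: x ≡ 7 (mod 20).
  Combine with x ≡ 8 (mod 10): gcd(20, 10) = 10, and 8 - 7 = 1 is NOT divisible by 10.
    ⇒ system is inconsistent (no integer solution).

No solution (the system is inconsistent).


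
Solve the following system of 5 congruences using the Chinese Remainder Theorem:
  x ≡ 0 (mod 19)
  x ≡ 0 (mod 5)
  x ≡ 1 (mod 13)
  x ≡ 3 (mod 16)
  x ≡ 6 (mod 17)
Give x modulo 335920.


Product of moduli M = 19 · 5 · 13 · 16 · 17 = 335920.
Merge one congruence at a time:
  Start: x ≡ 0 (mod 19).
  Combine with x ≡ 0 (mod 5); new modulus lcm = 95.
    Write x = 0 + 19·t and substitute into x ≡ 0 (mod 5): 19·t ≡ 0 − 0 = 0 (mod 5).
    Reduce coefficients mod 5: 4·t ≡ 0 (mod 5).
    The inverse of 4 mod 5 is 4 (since 4·4 = 16 = 3·5 + 1), so t ≡ 4·0 = 0 ≡ 0 (mod 5).
    Then x = 0 + 19·0 = 0, valid modulo lcm(19, 5) = 95: x ≡ 0 (mod 95).
  Combine with x ≡ 1 (mod 13); new modulus lcm = 1235.
    Write x = 0 + 95·t and substitute into x ≡ 1 (mod 13): 95·t ≡ 1 − 0 = 1 (mod 13).
    Reduce coefficients mod 13: 4·t ≡ 1 (mod 13).
    The inverse of 4 mod 13 is 10 (since 4·10 = 40 = 3·13 + 1), so t ≡ 10·1 = 10 ≡ 10 (mod 13).
    Then x = 0 + 95·10 = 950, valid modulo lcm(95, 13) = 1235: x ≡ 950 (mod 1235).
  Combine with x ≡ 3 (mod 16); new modulus lcm = 19760.
    Write x = 950 + 1235·t and substitute into x ≡ 3 (mod 16): 1235·t ≡ 3 − 950 = -947 (mod 16).
    Reduce coefficients mod 16: 3·t ≡ 13 (mod 16).
    The inverse of 3 mod 16 is 11 (since 3·11 = 33 = 2·16 + 1), so t ≡ 11·13 = 143 ≡ 15 (mod 16).
    Then x = 950 + 1235·15 = 19475, valid modulo lcm(1235, 16) = 19760: x ≡ 19475 (mod 19760).
  Combine with x ≡ 6 (mod 17); new modulus lcm = 335920.
    Write x = 19475 + 19760·t and substitute into x ≡ 6 (mod 17): 19760·t ≡ 6 − 19475 = -19469 (mod 17).
    Reduce coefficients mod 17: 6·t ≡ 13 (mod 17).
    The inverse of 6 mod 17 is 3 (since 6·3 = 18 = 1·17 + 1), so t ≡ 3·13 = 39 ≡ 5 (mod 17).
    Then x = 19475 + 19760·5 = 118275, valid modulo lcm(19760, 17) = 335920: x ≡ 118275 (mod 335920).
Verify against each original: 118275 mod 19 = 0, 118275 mod 5 = 0, 118275 mod 13 = 1, 118275 mod 16 = 3, 118275 mod 17 = 6.

x ≡ 118275 (mod 335920).


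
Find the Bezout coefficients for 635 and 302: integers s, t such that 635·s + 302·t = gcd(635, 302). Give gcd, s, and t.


Euclidean algorithm on (635, 302) — divide until remainder is 0:
  635 = 2 · 302 + 31
  302 = 9 · 31 + 23
  31 = 1 · 23 + 8
  23 = 2 · 8 + 7
  8 = 1 · 7 + 1
  7 = 7 · 1 + 0
gcd(635, 302) = 1.
Track Bezout coefficients alongside the remainders: start with r₀ = 635 = a·1 + b·0 (s = 1, t = 0) and r₁ = 302 = a·0 + b·1 (s = 0, t = 1); each new remainder r_{k+1} = r_{k-1} − q_k·r_k inherits s_{k+1} = s_{k-1} − q_k·s_k, t_{k+1} = t_{k-1} − q_k·t_k, so r_k = a·s_k + b·t_k at every step:
  q = 2: r = 31, s = 1 − 2·0 = 1, t = 0 − 2·1 = -2  (check: 635·1 + 302·(-2) = 31)
  q = 9: r = 23, s = 0 − 9·1 = -9, t = 1 − 9·(-2) = 19  (check: 635·(-9) + 302·19 = 23)
  q = 1: r = 8, s = 1 − 1·(-9) = 10, t = -2 − 1·19 = -21  (check: 635·10 + 302·(-21) = 8)
  q = 2: r = 7, s = -9 − 2·10 = -29, t = 19 − 2·(-21) = 61  (check: 635·(-29) + 302·61 = 7)
  q = 1: r = 1, s = 10 − 1·(-29) = 39, t = -21 − 1·61 = -82  (check: 635·39 + 302·(-82) = 1)
The row with r = 1 (the gcd) gives the Bezout coefficients s = 39, t = -82.
Result: 635 · (39) + 302 · (-82) = 1.

gcd(635, 302) = 1; s = 39, t = -82 (check: 635·39 + 302·(-82) = 1).


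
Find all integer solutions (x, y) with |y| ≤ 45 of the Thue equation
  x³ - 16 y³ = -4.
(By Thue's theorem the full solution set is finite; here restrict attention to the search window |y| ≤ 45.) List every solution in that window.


The equation is x³ - 16y³ = -4. For fixed y, x³ = 16·y³ − 4, so a solution requires the RHS to be a perfect cube.
Strategy: iterate y from -45 to 45, compute RHS = 16·y³ − 4, and check whether it is a (positive or negative) perfect cube.
Check small values of y:
  y = 0: RHS = -4 is not a perfect cube.
  y = 1: RHS = 12 is not a perfect cube.
  y = -1: RHS = -20 is not a perfect cube.
  y = 2: RHS = 124 is not a perfect cube.
  y = -2: RHS = -132 is not a perfect cube.
  y = 3: RHS = 428 is not a perfect cube.
  y = -3: RHS = -436 is not a perfect cube.
Continuing the search up to |y| = 45 finds no solutions either.
No (x, y) in the scanned range satisfies the equation.

No integer solutions with |y| ≤ 45.


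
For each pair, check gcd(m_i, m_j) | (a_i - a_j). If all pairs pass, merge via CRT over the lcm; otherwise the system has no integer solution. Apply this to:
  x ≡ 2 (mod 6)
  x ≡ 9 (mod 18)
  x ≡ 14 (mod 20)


Moduli 6, 18, 20 are not pairwise coprime, so CRT works modulo lcm(m_i) when all pairwise compatibility conditions hold.
Pairwise compatibility: gcd(m_i, m_j) must divide a_i - a_j for every pair.
Merge one congruence at a time:
  Start: x ≡ 2 (mod 6).
  Combine with x ≡ 9 (mod 18): gcd(6, 18) = 6, and 9 - 2 = 7 is NOT divisible by 6.
    ⇒ system is inconsistent (no integer solution).

No solution (the system is inconsistent).


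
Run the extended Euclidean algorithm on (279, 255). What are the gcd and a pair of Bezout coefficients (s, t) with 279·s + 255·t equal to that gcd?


Euclidean algorithm on (279, 255) — divide until remainder is 0:
  279 = 1 · 255 + 24
  255 = 10 · 24 + 15
  24 = 1 · 15 + 9
  15 = 1 · 9 + 6
  9 = 1 · 6 + 3
  6 = 2 · 3 + 0
gcd(279, 255) = 3.
Track Bezout coefficients alongside the remainders: start with r₀ = 279 = a·1 + b·0 (s = 1, t = 0) and r₁ = 255 = a·0 + b·1 (s = 0, t = 1); each new remainder r_{k+1} = r_{k-1} − q_k·r_k inherits s_{k+1} = s_{k-1} − q_k·s_k, t_{k+1} = t_{k-1} − q_k·t_k, so r_k = a·s_k + b·t_k at every step:
  q = 1: r = 24, s = 1 − 1·0 = 1, t = 0 − 1·1 = -1  (check: 279·1 + 255·(-1) = 24)
  q = 10: r = 15, s = 0 − 10·1 = -10, t = 1 − 10·(-1) = 11  (check: 279·(-10) + 255·11 = 15)
  q = 1: r = 9, s = 1 − 1·(-10) = 11, t = -1 − 1·11 = -12  (check: 279·11 + 255·(-12) = 9)
  q = 1: r = 6, s = -10 − 1·11 = -21, t = 11 − 1·(-12) = 23  (check: 279·(-21) + 255·23 = 6)
  q = 1: r = 3, s = 11 − 1·(-21) = 32, t = -12 − 1·23 = -35  (check: 279·32 + 255·(-35) = 3)
The row with r = 3 (the gcd) gives the Bezout coefficients s = 32, t = -35.
Result: 279 · (32) + 255 · (-35) = 3.

gcd(279, 255) = 3; s = 32, t = -35 (check: 279·32 + 255·(-35) = 3).


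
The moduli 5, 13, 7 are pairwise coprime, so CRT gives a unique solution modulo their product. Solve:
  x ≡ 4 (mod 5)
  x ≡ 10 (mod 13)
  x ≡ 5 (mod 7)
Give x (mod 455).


Moduli 5, 13, 7 are pairwise coprime; by CRT there is a unique solution modulo M = 5 · 13 · 7 = 455.
Solve pairwise, accumulating the modulus:
  Start with x ≡ 4 (mod 5).
  Combine with x ≡ 10 (mod 13): since gcd(5, 13) = 1, we get a unique residue mod 65.
    Write x = 4 + 5·t and substitute into x ≡ 10 (mod 13): 5·t ≡ 10 − 4 = 6 (mod 13).
    The inverse of 5 mod 13 is 8 (since 5·8 = 40 = 3·13 + 1), so t ≡ 8·6 = 48 ≡ 9 (mod 13).
    Then x = 4 + 5·9 = 49, valid modulo lcm(5, 13) = 65: x ≡ 49 (mod 65).
  Combine with x ≡ 5 (mod 7): since gcd(65, 7) = 1, we get a unique residue mod 455.
    Write x = 49 + 65·t and substitute into x ≡ 5 (mod 7): 65·t ≡ 5 − 49 = -44 (mod 7).
    Reduce coefficients mod 7: 2·t ≡ 5 (mod 7).
    The inverse of 2 mod 7 is 4 (since 2·4 = 8 = 1·7 + 1), so t ≡ 4·5 = 20 ≡ 6 (mod 7).
    Then x = 49 + 65·6 = 439, valid modulo lcm(65, 7) = 455: x ≡ 439 (mod 455).
Verify: 439 mod 5 = 4 ✓, 439 mod 13 = 10 ✓, 439 mod 7 = 5 ✓.

x ≡ 439 (mod 455).


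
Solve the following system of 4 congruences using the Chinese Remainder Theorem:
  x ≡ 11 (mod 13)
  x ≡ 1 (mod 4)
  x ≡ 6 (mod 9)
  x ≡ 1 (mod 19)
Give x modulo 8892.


Product of moduli M = 13 · 4 · 9 · 19 = 8892.
Merge one congruence at a time:
  Start: x ≡ 11 (mod 13).
  Combine with x ≡ 1 (mod 4); new modulus lcm = 52.
    Write x = 11 + 13·t and substitute into x ≡ 1 (mod 4): 13·t ≡ 1 − 11 = -10 (mod 4).
    Reduce coefficients mod 4: 1·t ≡ 2 (mod 4).
    So t ≡ 2 (mod 4).
    Then x = 11 + 13·2 = 37, valid modulo lcm(13, 4) = 52: x ≡ 37 (mod 52).
  Combine with x ≡ 6 (mod 9); new modulus lcm = 468.
    Write x = 37 + 52·t and substitute into x ≡ 6 (mod 9): 52·t ≡ 6 − 37 = -31 (mod 9).
    Reduce coefficients mod 9: 7·t ≡ 5 (mod 9).
    The inverse of 7 mod 9 is 4 (since 7·4 = 28 = 3·9 + 1), so t ≡ 4·5 = 20 ≡ 2 (mod 9).
    Then x = 37 + 52·2 = 141, valid modulo lcm(52, 9) = 468: x ≡ 141 (mod 468).
  Combine with x ≡ 1 (mod 19); new modulus lcm = 8892.
    Write x = 141 + 468·t and substitute into x ≡ 1 (mod 19): 468·t ≡ 1 − 141 = -140 (mod 19).
    Reduce coefficients mod 19: 12·t ≡ 12 (mod 19).
    The inverse of 12 mod 19 is 8 (since 12·8 = 96 = 5·19 + 1), so t ≡ 8·12 = 96 ≡ 1 (mod 19).
    Then x = 141 + 468·1 = 609, valid modulo lcm(468, 19) = 8892: x ≡ 609 (mod 8892).
Verify against each original: 609 mod 13 = 11, 609 mod 4 = 1, 609 mod 9 = 6, 609 mod 19 = 1.

x ≡ 609 (mod 8892).


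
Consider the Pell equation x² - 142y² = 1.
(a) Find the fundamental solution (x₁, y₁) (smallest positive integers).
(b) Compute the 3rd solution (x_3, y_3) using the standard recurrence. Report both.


Step 1: Find the fundamental solution (x₁, y₁) of x² - 142y² = 1.
  Expand √142 as a continued fraction. a₀ = ⌊√142⌋ = 11; iterate m_{k+1} = d_k·a_k − m_k, d_{k+1} = (142 − m_{k+1}²)/d_k, a_{k+1} = ⌊(a₀ + m_{k+1})/d_{k+1}⌋ (starting m₀ = 0, d₀ = 1), with convergents p_k = a_k·p_{k-1} + p_{k-2}, q_k = a_k·q_{k-1} + q_{k-2} (p₋₁ = 1, q₋₁ = 0):
  k = 0: a₀ = 11; p₀/q₀ = 11/1; p₀² − 142·q₀² = 121 − 142 = -21.
  k = 1: m = 11, d = 21, a = ⌊(11 + 11)/21⌋ = 1; p/q = (1·11 + 1)/(1·1 + 0) = 12/1; p² − 142·q² = 144 − 142 = 2.
  k = 2: m = 10, d = 2, a = ⌊(11 + 10)/2⌋ = 10; p/q = (10·12 + 11)/(10·1 + 1) = 131/11; p² − 142·q² = 17161 − 17182 = -21.
  k = 3: m = 10, d = 21, a = ⌊(11 + 10)/21⌋ = 1; p/q = (1·131 + 12)/(1·11 + 1) = 143/12; p² − 142·q² = 20449 − 20448 = 1.
  The first convergent with p² − 142·q² = 1 gives the fundamental solution (x₁, y₁) = (143, 12).
Step 2: Apply the recurrence (x_{n+1}, y_{n+1}) = (x₁x_n + 142y₁y_n, x₁y_n + y₁x_n) repeatedly.
  From (x_1, y_1) = (143, 12): x_2 = 143·143 + 142·12·12 = 40897; y_2 = 143·12 + 12·143 = 3432.
  From (x_2, y_2) = (40897, 3432): x_3 = 143·40897 + 142·12·3432 = 11696399; y_3 = 143·3432 + 12·40897 = 981540.
Step 3: Verify x_3² - 142·y_3² = 136805749567201 - 136805749567200 = 1 (should be 1). ✓

(x_1, y_1) = (143, 12); (x_3, y_3) = (11696399, 981540).


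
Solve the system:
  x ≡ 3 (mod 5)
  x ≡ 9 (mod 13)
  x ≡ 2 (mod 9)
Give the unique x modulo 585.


Moduli 5, 13, 9 are pairwise coprime; by CRT there is a unique solution modulo M = 5 · 13 · 9 = 585.
Solve pairwise, accumulating the modulus:
  Start with x ≡ 3 (mod 5).
  Combine with x ≡ 9 (mod 13): since gcd(5, 13) = 1, we get a unique residue mod 65.
    Write x = 3 + 5·t and substitute into x ≡ 9 (mod 13): 5·t ≡ 9 − 3 = 6 (mod 13).
    The inverse of 5 mod 13 is 8 (since 5·8 = 40 = 3·13 + 1), so t ≡ 8·6 = 48 ≡ 9 (mod 13).
    Then x = 3 + 5·9 = 48, valid modulo lcm(5, 13) = 65: x ≡ 48 (mod 65).
  Combine with x ≡ 2 (mod 9): since gcd(65, 9) = 1, we get a unique residue mod 585.
    Write x = 48 + 65·t and substitute into x ≡ 2 (mod 9): 65·t ≡ 2 − 48 = -46 (mod 9).
    Reduce coefficients mod 9: 2·t ≡ 8 (mod 9).
    The inverse of 2 mod 9 is 5 (since 2·5 = 10 = 1·9 + 1), so t ≡ 5·8 = 40 ≡ 4 (mod 9).
    Then x = 48 + 65·4 = 308, valid modulo lcm(65, 9) = 585: x ≡ 308 (mod 585).
Verify: 308 mod 5 = 3 ✓, 308 mod 13 = 9 ✓, 308 mod 9 = 2 ✓.

x ≡ 308 (mod 585).


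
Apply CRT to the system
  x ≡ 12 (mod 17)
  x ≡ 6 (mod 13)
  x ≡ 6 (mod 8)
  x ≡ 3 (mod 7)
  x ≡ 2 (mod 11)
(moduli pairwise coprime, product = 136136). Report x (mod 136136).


Product of moduli M = 17 · 13 · 8 · 7 · 11 = 136136.
Merge one congruence at a time:
  Start: x ≡ 12 (mod 17).
  Combine with x ≡ 6 (mod 13); new modulus lcm = 221.
    Write x = 12 + 17·t and substitute into x ≡ 6 (mod 13): 17·t ≡ 6 − 12 = -6 (mod 13).
    Reduce coefficients mod 13: 4·t ≡ 7 (mod 13).
    The inverse of 4 mod 13 is 10 (since 4·10 = 40 = 3·13 + 1), so t ≡ 10·7 = 70 ≡ 5 (mod 13).
    Then x = 12 + 17·5 = 97, valid modulo lcm(17, 13) = 221: x ≡ 97 (mod 221).
  Combine with x ≡ 6 (mod 8); new modulus lcm = 1768.
    Write x = 97 + 221·t and substitute into x ≡ 6 (mod 8): 221·t ≡ 6 − 97 = -91 (mod 8).
    Reduce coefficients mod 8: 5·t ≡ 5 (mod 8).
    The inverse of 5 mod 8 is 5 (since 5·5 = 25 = 3·8 + 1), so t ≡ 5·5 = 25 ≡ 1 (mod 8).
    Then x = 97 + 221·1 = 318, valid modulo lcm(221, 8) = 1768: x ≡ 318 (mod 1768).
  Combine with x ≡ 3 (mod 7); new modulus lcm = 12376.
    Write x = 318 + 1768·t and substitute into x ≡ 3 (mod 7): 1768·t ≡ 3 − 318 = -315 (mod 7).
    Reduce coefficients mod 7: 4·t ≡ 0 (mod 7).
    The inverse of 4 mod 7 is 2 (since 4·2 = 8 = 1·7 + 1), so t ≡ 2·0 = 0 ≡ 0 (mod 7).
    Then x = 318 + 1768·0 = 318, valid modulo lcm(1768, 7) = 12376: x ≡ 318 (mod 12376).
  Combine with x ≡ 2 (mod 11); new modulus lcm = 136136.
    Write x = 318 + 12376·t and substitute into x ≡ 2 (mod 11): 12376·t ≡ 2 − 318 = -316 (mod 11).
    Reduce coefficients mod 11: 1·t ≡ 3 (mod 11).
    So t ≡ 3 (mod 11).
    Then x = 318 + 12376·3 = 37446, valid modulo lcm(12376, 11) = 136136: x ≡ 37446 (mod 136136).
Verify against each original: 37446 mod 17 = 12, 37446 mod 13 = 6, 37446 mod 8 = 6, 37446 mod 7 = 3, 37446 mod 11 = 2.

x ≡ 37446 (mod 136136).


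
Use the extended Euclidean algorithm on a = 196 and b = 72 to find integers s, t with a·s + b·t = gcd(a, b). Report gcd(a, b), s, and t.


Euclidean algorithm on (196, 72) — divide until remainder is 0:
  196 = 2 · 72 + 52
  72 = 1 · 52 + 20
  52 = 2 · 20 + 12
  20 = 1 · 12 + 8
  12 = 1 · 8 + 4
  8 = 2 · 4 + 0
gcd(196, 72) = 4.
Track Bezout coefficients alongside the remainders: start with r₀ = 196 = a·1 + b·0 (s = 1, t = 0) and r₁ = 72 = a·0 + b·1 (s = 0, t = 1); each new remainder r_{k+1} = r_{k-1} − q_k·r_k inherits s_{k+1} = s_{k-1} − q_k·s_k, t_{k+1} = t_{k-1} − q_k·t_k, so r_k = a·s_k + b·t_k at every step:
  q = 2: r = 52, s = 1 − 2·0 = 1, t = 0 − 2·1 = -2  (check: 196·1 + 72·(-2) = 52)
  q = 1: r = 20, s = 0 − 1·1 = -1, t = 1 − 1·(-2) = 3  (check: 196·(-1) + 72·3 = 20)
  q = 2: r = 12, s = 1 − 2·(-1) = 3, t = -2 − 2·3 = -8  (check: 196·3 + 72·(-8) = 12)
  q = 1: r = 8, s = -1 − 1·3 = -4, t = 3 − 1·(-8) = 11  (check: 196·(-4) + 72·11 = 8)
  q = 1: r = 4, s = 3 − 1·(-4) = 7, t = -8 − 1·11 = -19  (check: 196·7 + 72·(-19) = 4)
The row with r = 4 (the gcd) gives the Bezout coefficients s = 7, t = -19.
Result: 196 · (7) + 72 · (-19) = 4.

gcd(196, 72) = 4; s = 7, t = -19 (check: 196·7 + 72·(-19) = 4).


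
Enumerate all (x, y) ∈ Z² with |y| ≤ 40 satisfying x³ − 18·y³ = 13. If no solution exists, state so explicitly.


The equation is x³ - 18y³ = 13. For fixed y, x³ = 18·y³ + 13, so a solution requires the RHS to be a perfect cube.
Strategy: iterate y from -40 to 40, compute RHS = 18·y³ + 13, and check whether it is a (positive or negative) perfect cube.
Check small values of y:
  y = 0: RHS = 13 is not a perfect cube.
  y = 1: RHS = 31 is not a perfect cube.
  y = -1: RHS = -5 is not a perfect cube.
  y = 2: RHS = 157 is not a perfect cube.
  y = -2: RHS = -131 is not a perfect cube.
  y = 3: RHS = 499 is not a perfect cube.
  y = -3: RHS = -473 is not a perfect cube.
Continuing the search up to |y| = 40 finds no solutions either.
No (x, y) in the scanned range satisfies the equation.

No integer solutions with |y| ≤ 40.


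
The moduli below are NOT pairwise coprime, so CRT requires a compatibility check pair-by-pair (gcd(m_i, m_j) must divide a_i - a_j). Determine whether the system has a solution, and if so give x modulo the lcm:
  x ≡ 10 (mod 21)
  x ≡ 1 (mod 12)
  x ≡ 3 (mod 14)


Moduli 21, 12, 14 are not pairwise coprime, so CRT works modulo lcm(m_i) when all pairwise compatibility conditions hold.
Pairwise compatibility: gcd(m_i, m_j) must divide a_i - a_j for every pair.
Merge one congruence at a time:
  Start: x ≡ 10 (mod 21).
  Combine with x ≡ 1 (mod 12): gcd(21, 12) = 3; 1 - 10 = -9, which IS divisible by 3, so compatible.
    Write x = 10 + 21·t and substitute into x ≡ 1 (mod 12): 21·t ≡ 1 − 10 = -9 (mod 12).
    Divide the congruence (and modulus) by g = 3: 7·t ≡ -3 (mod 4).
    Reduce coefficients mod 4: 3·t ≡ 1 (mod 4).
    The inverse of 3 mod 4 is 3 (since 3·3 = 9 = 2·4 + 1), so t ≡ 3·1 = 3 ≡ 3 (mod 4).
    Then x = 10 + 21·3 = 73, valid modulo lcm(21, 12) = 84: x ≡ 73 (mod 84).
  Combine with x ≡ 3 (mod 14): gcd(84, 14) = 14; 3 - 73 = -70, which IS divisible by 14, so compatible.
    Write x = 73 + 84·t and substitute into x ≡ 3 (mod 14): 84·t ≡ 3 − 73 = -70 (mod 14).
    Divide the congruence (and modulus) by g = 14: 6·t ≡ -5 (mod 1).
    Modulo 1 every t works; take t = 0.
    Then x = 73 + 84·0 = 73, valid modulo lcm(84, 14) = 84: x ≡ 73 (mod 84).
Verify: 73 mod 21 = 10, 73 mod 12 = 1, 73 mod 14 = 3.

x ≡ 73 (mod 84).


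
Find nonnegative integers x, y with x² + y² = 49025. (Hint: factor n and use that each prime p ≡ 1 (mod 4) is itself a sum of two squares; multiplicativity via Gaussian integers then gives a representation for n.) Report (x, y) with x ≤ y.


Step 1: Factor n = 49025 = 5^2 · 37 · 53.
Step 2: Check the mod-4 condition on each prime factor: 5 ≡ 1 (mod 4), exponent 2; 37 ≡ 1 (mod 4), exponent 1; 53 ≡ 1 (mod 4), exponent 1.
All primes ≡ 3 (mod 4) appear to even exponent (or don't appear), so by the two-squares theorem n IS expressible as a sum of two squares.
Step 3: Build a representation. Group n = k² · m with k = 5 and m = 37 · 53 = 1961 (a product of primes ≡ 1 (mod 4)); a representation of m scales to one of n via (k·x)² + (k·y)² = k²(x² + y²). Each prime p ≡ 1 (mod 4) is itself a sum of two squares; find a² by testing p − a² for a perfect square:
  37: 37 − 1² = 36 = 6² ⇒ 37 = 1² + 6².
  53: 53 − 1² = 52, 53 − 2² = 49 = 7² ⇒ 53 = 2² + 7².
  Combine using the Brahmagupta–Fibonacci identity (a² + b²)(c² + d²) = (ac − bd)² + (ad + bc)² = (ac + bd)² + (ad − bc)²:
  37 · 53 = 1961: from (1² + 6²)(2² + 7²), take (1·2 − 6·7, 1·7 + 6·2) = (2 − 42, 7 + 12) = (-40, 19); dropping signs (only squares matter) gives (40, 19); check 40² + 19² = 1600 + 361 = 1961 ✓.
  Scale by k = 5: (5·40, 5·19) = (200, 95).
Step 4: Order so x ≤ y and verify: 95² + 200² = 9025 + 40000 = 49025 = n. ✓

n = 49025 = 95² + 200² (one valid representation with x ≤ y).


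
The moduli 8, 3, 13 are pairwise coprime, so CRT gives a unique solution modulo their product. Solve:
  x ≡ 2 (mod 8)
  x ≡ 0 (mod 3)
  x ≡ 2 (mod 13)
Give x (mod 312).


Moduli 8, 3, 13 are pairwise coprime; by CRT there is a unique solution modulo M = 8 · 3 · 13 = 312.
Solve pairwise, accumulating the modulus:
  Start with x ≡ 2 (mod 8).
  Combine with x ≡ 0 (mod 3): since gcd(8, 3) = 1, we get a unique residue mod 24.
    Write x = 2 + 8·t and substitute into x ≡ 0 (mod 3): 8·t ≡ 0 − 2 = -2 (mod 3).
    Reduce coefficients mod 3: 2·t ≡ 1 (mod 3).
    The inverse of 2 mod 3 is 2 (since 2·2 = 4 = 1·3 + 1), so t ≡ 2·1 = 2 ≡ 2 (mod 3).
    Then x = 2 + 8·2 = 18, valid modulo lcm(8, 3) = 24: x ≡ 18 (mod 24).
  Combine with x ≡ 2 (mod 13): since gcd(24, 13) = 1, we get a unique residue mod 312.
    Write x = 18 + 24·t and substitute into x ≡ 2 (mod 13): 24·t ≡ 2 − 18 = -16 (mod 13).
    Reduce coefficients mod 13: 11·t ≡ 10 (mod 13).
    The inverse of 11 mod 13 is 6 (since 11·6 = 66 = 5·13 + 1), so t ≡ 6·10 = 60 ≡ 8 (mod 13).
    Then x = 18 + 24·8 = 210, valid modulo lcm(24, 13) = 312: x ≡ 210 (mod 312).
Verify: 210 mod 8 = 2 ✓, 210 mod 3 = 0 ✓, 210 mod 13 = 2 ✓.

x ≡ 210 (mod 312).


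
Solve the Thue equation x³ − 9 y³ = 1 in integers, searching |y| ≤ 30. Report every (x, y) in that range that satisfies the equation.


The equation is x³ - 9y³ = 1. For fixed y, x³ = 9·y³ + 1, so a solution requires the RHS to be a perfect cube.
Strategy: iterate y from -30 to 30, compute RHS = 9·y³ + 1, and check whether it is a (positive or negative) perfect cube.
Check small values of y:
  y = 0: RHS = 1 = (1)³ ⇒ x = 1 works.
  y = 1: RHS = 10 is not a perfect cube.
  y = -1: RHS = -8 = (-2)³ ⇒ x = -2 works.
  y = 2: RHS = 73 is not a perfect cube.
  y = -2: RHS = -71 is not a perfect cube.
  y = 3: RHS = 244 is not a perfect cube.
  y = -3: RHS = -242 is not a perfect cube.
Continuing the search up to |y| = 30 finds no further solutions beyond those listed.
Collected solutions: (1, 0), (-2, -1).

Solutions (with |y| ≤ 30): (1, 0), (-2, -1).


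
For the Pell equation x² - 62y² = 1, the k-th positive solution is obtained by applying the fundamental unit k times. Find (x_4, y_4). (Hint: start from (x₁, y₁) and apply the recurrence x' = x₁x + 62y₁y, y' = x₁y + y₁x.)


Step 1: Find the fundamental solution (x₁, y₁) of x² - 62y² = 1.
  Expand √62 as a continued fraction. a₀ = ⌊√62⌋ = 7; iterate m_{k+1} = d_k·a_k − m_k, d_{k+1} = (62 − m_{k+1}²)/d_k, a_{k+1} = ⌊(a₀ + m_{k+1})/d_{k+1}⌋ (starting m₀ = 0, d₀ = 1), with convergents p_k = a_k·p_{k-1} + p_{k-2}, q_k = a_k·q_{k-1} + q_{k-2} (p₋₁ = 1, q₋₁ = 0):
  k = 0: a₀ = 7; p₀/q₀ = 7/1; p₀² − 62·q₀² = 49 − 62 = -13.
  k = 1: m = 7, d = 13, a = ⌊(7 + 7)/13⌋ = 1; p/q = (1·7 + 1)/(1·1 + 0) = 8/1; p² − 62·q² = 64 − 62 = 2.
  k = 2: m = 6, d = 2, a = ⌊(7 + 6)/2⌋ = 6; p/q = (6·8 + 7)/(6·1 + 1) = 55/7; p² − 62·q² = 3025 − 3038 = -13.
  k = 3: m = 6, d = 13, a = ⌊(7 + 6)/13⌋ = 1; p/q = (1·55 + 8)/(1·7 + 1) = 63/8; p² − 62·q² = 3969 − 3968 = 1.
  The first convergent with p² − 62·q² = 1 gives the fundamental solution (x₁, y₁) = (63, 8).
Step 2: Apply the recurrence (x_{n+1}, y_{n+1}) = (x₁x_n + 62y₁y_n, x₁y_n + y₁x_n) repeatedly.
  From (x_1, y_1) = (63, 8): x_2 = 63·63 + 62·8·8 = 7937; y_2 = 63·8 + 8·63 = 1008.
  From (x_2, y_2) = (7937, 1008): x_3 = 63·7937 + 62·8·1008 = 999999; y_3 = 63·1008 + 8·7937 = 127000.
  From (x_3, y_3) = (999999, 127000): x_4 = 63·999999 + 62·8·127000 = 125991937; y_4 = 63·127000 + 8·999999 = 16000992.
Step 3: Verify x_4² - 62·y_4² = 15873968189011969 - 15873968189011968 = 1 (should be 1). ✓

(x_1, y_1) = (63, 8); (x_4, y_4) = (125991937, 16000992).


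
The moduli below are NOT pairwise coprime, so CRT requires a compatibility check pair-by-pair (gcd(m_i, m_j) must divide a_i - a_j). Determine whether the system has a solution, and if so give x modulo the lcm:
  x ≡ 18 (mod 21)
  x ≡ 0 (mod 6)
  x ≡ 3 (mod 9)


Moduli 21, 6, 9 are not pairwise coprime, so CRT works modulo lcm(m_i) when all pairwise compatibility conditions hold.
Pairwise compatibility: gcd(m_i, m_j) must divide a_i - a_j for every pair.
Merge one congruence at a time:
  Start: x ≡ 18 (mod 21).
  Combine with x ≡ 0 (mod 6): gcd(21, 6) = 3; 0 - 18 = -18, which IS divisible by 3, so compatible.
    Write x = 18 + 21·t and substitute into x ≡ 0 (mod 6): 21·t ≡ 0 − 18 = -18 (mod 6).
    Divide the congruence (and modulus) by g = 3: 7·t ≡ -6 (mod 2).
    Reduce coefficients mod 2: 1·t ≡ 0 (mod 2).
    So t ≡ 0 (mod 2).
    Then x = 18 + 21·0 = 18, valid modulo lcm(21, 6) = 42: x ≡ 18 (mod 42).
  Combine with x ≡ 3 (mod 9): gcd(42, 9) = 3; 3 - 18 = -15, which IS divisible by 3, so compatible.
    Write x = 18 + 42·t and substitute into x ≡ 3 (mod 9): 42·t ≡ 3 − 18 = -15 (mod 9).
    Divide the congruence (and modulus) by g = 3: 14·t ≡ -5 (mod 3).
    Reduce coefficients mod 3: 2·t ≡ 1 (mod 3).
    The inverse of 2 mod 3 is 2 (since 2·2 = 4 = 1·3 + 1), so t ≡ 2·1 = 2 ≡ 2 (mod 3).
    Then x = 18 + 42·2 = 102, valid modulo lcm(42, 9) = 126: x ≡ 102 (mod 126).
Verify: 102 mod 21 = 18, 102 mod 6 = 0, 102 mod 9 = 3.

x ≡ 102 (mod 126).
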